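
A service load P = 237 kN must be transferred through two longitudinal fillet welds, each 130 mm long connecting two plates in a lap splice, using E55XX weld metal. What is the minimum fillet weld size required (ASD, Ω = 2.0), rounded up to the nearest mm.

E55XX → F_EXX = 550 MPa.
Total weld length L = 260 mm.
Required throat t_e = P × Ω / (0.6 F_EXX × L) = 237 × 2.0 / (0.6 × 550 × 260 × 10⁻³) = 5.524 mm.
Required leg w = t_e / 0.707 = 7.814 mm → use 8 mm.

w = 8 mm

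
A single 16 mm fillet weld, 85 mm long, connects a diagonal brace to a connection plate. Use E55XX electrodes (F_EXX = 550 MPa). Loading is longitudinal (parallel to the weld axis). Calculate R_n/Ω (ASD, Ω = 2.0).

R_n/Ω ≈ 159 kN

Effective throat t_e = 0.707 × 16 = 11.31 mm.
Total length L = 85 mm; A_we = 11.31 × 85 = 961.5 mm².
F_nw = 0.6 F_EXX = 0.6 × 550 = 330 MPa.
R_n = 330 × 961.5 × 10⁻³ = 317.3 kN; R_n/Ω = 317.3/2.0 = 158.7 kN.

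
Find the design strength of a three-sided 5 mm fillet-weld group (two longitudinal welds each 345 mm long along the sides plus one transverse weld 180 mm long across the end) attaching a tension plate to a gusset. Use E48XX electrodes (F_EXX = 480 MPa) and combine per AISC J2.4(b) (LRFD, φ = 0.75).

t_e = 0.707 × 5 = 3.535 mm.
R_nwl = 0.6 × 480 × 3.535 × 690 × 10⁻³ = 702.5 kN (longitudinal, 2 welds).
R_nwt = 0.6 × 480 × 3.535 × 180 × 10⁻³ = 183.3 kN (transverse, base value).
(i) R_nwl + R_nwt = 885.7 kN; (ii) 0.85 R_nwl + 1.5 R_nwt = 872 kN.
R_n = max = 885.7 kN [governs: (i)]; φR_n = 664.3 kN.

φR_n ≈ 664 kN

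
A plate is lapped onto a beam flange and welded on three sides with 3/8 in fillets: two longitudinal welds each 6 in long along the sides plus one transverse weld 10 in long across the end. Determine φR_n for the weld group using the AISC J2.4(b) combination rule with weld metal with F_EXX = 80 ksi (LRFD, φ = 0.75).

φR_n ≈ 241 kip

t_e = 0.707 × 0.375 = 0.2651 in.
R_nwl = 0.6 × 80 × 0.2651 × 12 = 152.7 kip (longitudinal, 2 welds).
R_nwt = 0.6 × 80 × 0.2651 × 10 = 127.3 kip (transverse, base value).
(i) R_nwl + R_nwt = 280 kip; (ii) 0.85 R_nwl + 1.5 R_nwt = 320.7 kip.
R_n = max = 320.7 kip [governs: (ii)]; φR_n = 240.5 kip.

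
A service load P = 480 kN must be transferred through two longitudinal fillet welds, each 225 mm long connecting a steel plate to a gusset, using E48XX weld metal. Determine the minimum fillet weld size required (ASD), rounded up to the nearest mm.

w = 11 mm

E48XX → F_EXX = 480 MPa.
Total weld length L = 450 mm.
Required throat t_e = P × Ω / (0.6 F_EXX × L) = 480 × 2.0 / (0.6 × 480 × 450 × 10⁻³) = 7.407 mm.
Required leg w = t_e / 0.707 = 10.48 mm → use 11 mm.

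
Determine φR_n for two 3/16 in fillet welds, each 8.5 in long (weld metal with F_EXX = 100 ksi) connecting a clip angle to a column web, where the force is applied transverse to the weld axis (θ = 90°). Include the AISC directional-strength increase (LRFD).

t_e = 0.707 × 0.1875 = 0.1326 in; A_we = 0.1326 × 17 = 2.254 in².
Directional factor: 1.0 + 0.5 sin^1.5(90°) = 1.5.
F_nw = 0.6 × 100 × 1.5 = 90 ksi.
φR_n = 0.75 × 90 × 2.254 = 152.1 kips.

φR_n ≈ 152 kips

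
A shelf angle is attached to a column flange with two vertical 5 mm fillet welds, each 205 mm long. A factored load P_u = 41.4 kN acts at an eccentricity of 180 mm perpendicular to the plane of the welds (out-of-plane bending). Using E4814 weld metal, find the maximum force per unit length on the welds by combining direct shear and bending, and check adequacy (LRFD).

f_max ≈ 541 N/mm; adequate

E48XX → F_EXX = 480 MPa.
L_w = 2 × 205 = 410 mm; section modulus (unit throat) S = 2 × L²/6 = 14010 mm².
Direct shear f_v = P/L_w = 41.4×10³/410 = 101 N/mm.
Moment M = P × e = 41.4×10³ × 180 = 7452000 N·mm; bending f_b = M/S = 532 N/mm.
f_max = √(f_v² + f_b²) = √(101² + 532²) = 541.5 N/mm.
φr_n = 0.75 × 0.6 × 480 × (0.707 × 5) = 763.6 N/mm → adequate.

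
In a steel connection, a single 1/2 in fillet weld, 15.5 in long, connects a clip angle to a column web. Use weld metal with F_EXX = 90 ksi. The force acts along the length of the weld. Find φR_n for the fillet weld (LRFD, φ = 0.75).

φR_n ≈ 222 kip

Effective throat t_e = 0.707 × 0.5 = 0.3535 in.
Total length L = 15.5 in; A_we = 0.3535 × 15.5 = 5.479 in².
F_nw = 0.6 F_EXX = 0.6 × 90 = 54 ksi.
φR_n = 0.75 × 54 × 5.479 = 221.9 kip.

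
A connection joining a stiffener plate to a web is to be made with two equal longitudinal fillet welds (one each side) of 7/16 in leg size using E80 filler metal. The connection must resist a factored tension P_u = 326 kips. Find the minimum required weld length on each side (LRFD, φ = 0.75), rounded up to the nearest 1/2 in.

L = 15 in on each side

E80XX → F_EXX = 80 ksi.
Throat t_e = 0.707 × 0.4375 = 0.3093 in.
φr_n = 0.75 × 0.6 × 80 × 0.3093 = 11.14 kips/in.
L_req = P_u / φr_n = 326 / 11.14 = 29.28 in total.
Per side: 29.28 / 2 = 14.64 in.
Round up → use L = 15 in on each side.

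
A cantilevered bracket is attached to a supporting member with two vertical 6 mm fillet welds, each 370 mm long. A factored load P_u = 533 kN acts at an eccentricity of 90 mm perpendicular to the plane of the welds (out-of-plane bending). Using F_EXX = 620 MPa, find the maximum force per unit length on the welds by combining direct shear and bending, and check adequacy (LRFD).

L_w = 2 × 370 = 740 mm; section modulus (unit throat) S = 2 × L²/6 = 45630 mm².
Direct shear f_v = P/L_w = 533×10³/740 = 720.3 N/mm.
Moment M = P × e = 533×10³ × 90 = 47970000 N·mm; bending f_b = M/S = 1051 N/mm.
f_max = √(f_v² + f_b²) = √(720.3² + 1051²) = 1274 N/mm.
φr_n = 0.75 × 0.6 × 620 × (0.707 × 6) = 1184 N/mm → NOT adequate.

f_max ≈ 1270 N/mm; NOT adequate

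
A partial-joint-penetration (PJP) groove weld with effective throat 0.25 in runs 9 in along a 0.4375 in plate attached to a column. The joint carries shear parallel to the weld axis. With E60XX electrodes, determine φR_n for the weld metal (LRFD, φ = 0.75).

φR_n ≈ 60.8 kips

E60XX → F_EXX = 60 ksi.
Effective throat (given) t_e = 0.25 in.
A_we = 0.25 × 9 = 2.25 in².
F_nw = 0.6 F_EXX = 36 ksi.
φR_n = 0.75 × 36 × 2.25 = 60.75 kips.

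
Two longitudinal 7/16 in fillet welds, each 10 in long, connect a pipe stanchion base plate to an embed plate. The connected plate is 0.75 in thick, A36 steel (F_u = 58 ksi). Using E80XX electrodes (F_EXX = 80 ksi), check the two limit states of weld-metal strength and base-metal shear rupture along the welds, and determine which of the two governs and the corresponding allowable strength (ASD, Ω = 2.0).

t_e = 0.707 × 0.4375 = 0.3093 in; L = 20 in.
Weld metal: R_n/Ω = (1/2.0) × 0.6 × 80 × 0.3093 × 20 = 148.5 kip.
Base metal (shear rupture): R_n/Ω = (1/2.0) × 0.6 × 58 × 0.75 × 20 = 261 kip.
Governing: weld metal.

R_n/Ω ≈ 148 kip (weld metal governs)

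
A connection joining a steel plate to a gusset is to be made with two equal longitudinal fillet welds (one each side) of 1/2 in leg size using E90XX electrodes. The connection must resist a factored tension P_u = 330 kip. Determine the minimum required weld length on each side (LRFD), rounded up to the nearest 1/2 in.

L = 12 in on each side

E90XX → F_EXX = 90 ksi.
Throat t_e = 0.707 × 0.5 = 0.3535 in.
φr_n = 0.75 × 0.6 × 90 × 0.3535 = 14.32 kip/in.
L_req = P_u / φr_n = 330 / 14.32 = 23.05 in total.
Per side: 23.05 / 2 = 11.52 in.
Round up → use L = 12 in on each side.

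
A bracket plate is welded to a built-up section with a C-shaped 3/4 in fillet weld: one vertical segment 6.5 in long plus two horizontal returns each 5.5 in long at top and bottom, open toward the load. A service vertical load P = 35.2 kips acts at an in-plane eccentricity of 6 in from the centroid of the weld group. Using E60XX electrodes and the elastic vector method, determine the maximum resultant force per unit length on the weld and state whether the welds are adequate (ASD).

f_max ≈ 6.97 kip/in; adequate

E60XX → F_EXX = 60 ksi.
Total weld length L_w = 17.5 in. Treat welds as unit-width lines.
Centroid: x̄ = 2×5.5×2.75 / 17.5 = 1.729 in from the vertical weld.
Polar moment about centroid: J = I_x + I_y = [6.5³/12 + 2×5.5×3.25²] + [6.5×1.729² + 2(5.5³/12 + 5.5×1.021²)] = 197.7 in³.
Direct shear f_v = P/L_w = 35.2 / 17.5 = 2.011 kip/in (vertical).
Torsion M = P·e = 35.2 × 6 = 211.2 kip·in.
Critical point at (x, y) = (3.771, 3.25) from centroid. f_tx = M·y/J = 3.472 kip/in; f_ty = M·x/J = 4.029 kip/in.
Resultant f_max = √[f_tx² + (f_v + f_ty)²] = √[3.472² + (2.011 + 4.029)²] = 6.967 kip/in.
Capacity per unit length: r_n/Ω = (1/2.0) × 0.6 × 60 × (0.707 × 0.75) = 9.544 kip/in.
6.967 ≤ 9.544 → adequate.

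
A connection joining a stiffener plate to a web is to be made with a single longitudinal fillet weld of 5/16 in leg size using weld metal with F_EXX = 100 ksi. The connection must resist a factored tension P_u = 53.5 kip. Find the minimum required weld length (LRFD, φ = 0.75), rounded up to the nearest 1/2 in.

Throat t_e = 0.707 × 0.3125 = 0.2209 in.
φr_n = 0.75 × 0.6 × 100 × 0.2209 = 9.942 kip/in.
L_req = P_u / φr_n = 53.5 / 9.942 = 5.381 in total.
Round up → use L = 5.5 in.

L = 5.5 in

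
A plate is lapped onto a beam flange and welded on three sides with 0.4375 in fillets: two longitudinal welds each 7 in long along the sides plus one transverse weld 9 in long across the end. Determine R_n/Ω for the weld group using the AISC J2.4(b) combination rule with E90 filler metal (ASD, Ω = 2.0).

R_n/Ω ≈ 212 kips

E90XX → F_EXX = 90 ksi.
t_e = 0.707 × 0.4375 = 0.3093 in.
R_nwl = 0.6 × 90 × 0.3093 × 14 = 233.8 kips (longitudinal, 2 welds).
R_nwt = 0.6 × 90 × 0.3093 × 9 = 150.3 kips (transverse, base value).
(i) R_nwl + R_nwt = 384.2 kips; (ii) 0.85 R_nwl + 1.5 R_nwt = 424.3 kips.
R_n = max = 424.3 kips [governs: (ii)]; R_n/Ω = 212.1 kips.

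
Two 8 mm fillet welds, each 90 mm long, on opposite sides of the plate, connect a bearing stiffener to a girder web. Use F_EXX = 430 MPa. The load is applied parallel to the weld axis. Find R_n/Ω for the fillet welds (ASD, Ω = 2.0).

R_n/Ω ≈ 131 kN

Effective throat t_e = 0.707 × 8 = 5.656 mm.
Total length L = 180 mm; A_we = 5.656 × 180 = 1018 mm².
F_nw = 0.6 F_EXX = 0.6 × 430 = 258 MPa.
R_n = 258 × 1018 × 10⁻³ = 262.7 kN; R_n/Ω = 262.7/2.0 = 131.3 kN.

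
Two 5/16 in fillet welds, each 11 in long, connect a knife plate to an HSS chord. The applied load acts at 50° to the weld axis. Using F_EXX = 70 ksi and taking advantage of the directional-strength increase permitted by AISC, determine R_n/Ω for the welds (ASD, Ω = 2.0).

t_e = 0.707 × 0.3125 = 0.2209 in; A_we = 0.2209 × 22 = 4.861 in².
Directional factor: 1.0 + 0.5 sin^1.5(50°) = 1.335.
F_nw = 0.6 × 70 × 1.335 = 56.08 ksi.
R_n/Ω = (56.08 × 4.861) / 2.0 = 136.3 kip.

R_n/Ω ≈ 136 kip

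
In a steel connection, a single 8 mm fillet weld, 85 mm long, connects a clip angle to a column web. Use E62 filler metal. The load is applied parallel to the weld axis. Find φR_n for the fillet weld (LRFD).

E62XX → F_EXX = 620 MPa.
Effective throat t_e = 0.707 × 8 = 5.656 mm.
Total length L = 85 mm; A_we = 5.656 × 85 = 480.8 mm².
F_nw = 0.6 F_EXX = 0.6 × 620 = 372 MPa.
φR_n = 0.75 × 372 × 480.8 × 10⁻³ = 134.1 kN.

φR_n ≈ 134 kN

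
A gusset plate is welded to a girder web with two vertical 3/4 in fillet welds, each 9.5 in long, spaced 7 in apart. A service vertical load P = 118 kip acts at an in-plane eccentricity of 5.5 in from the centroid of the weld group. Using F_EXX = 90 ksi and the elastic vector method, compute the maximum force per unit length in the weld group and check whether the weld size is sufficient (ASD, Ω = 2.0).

f_max ≈ 14.8 kip/in; NOT adequate

Total weld length L_w = 19 in. Treat welds as unit-width lines.
Polar moment about centroid: J = 2[d³/12 + d(b/2)²] = 2[9.5³/12 + 9.5×3.5²] = 375.6 in³.
Direct shear f_v = P/L_w = 118 / 19 = 6.211 kip/in (vertical).
Torsion M = P·e = 118 × 5.5 = 649 kip·in.
Critical point at (x, y) = (3.5, 4.75) from centroid. f_tx = M·y/J = 8.207 kip/in; f_ty = M·x/J = 6.047 kip/in.
Resultant f_max = √[f_tx² + (f_v + f_ty)²] = √[8.207² + (6.211 + 6.047)²] = 14.75 kip/in.
Capacity per unit length: r_n/Ω = (1/2.0) × 0.6 × 90 × (0.707 × 0.75) = 14.32 kip/in.
14.75 > 14.32 → NOT adequate.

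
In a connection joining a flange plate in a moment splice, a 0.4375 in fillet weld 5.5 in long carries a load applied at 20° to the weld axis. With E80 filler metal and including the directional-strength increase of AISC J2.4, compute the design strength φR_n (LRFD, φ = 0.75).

E80XX → F_EXX = 80 ksi.
t_e = 0.707 × 0.4375 = 0.3093 in; A_we = 0.3093 × 5.5 = 1.701 in².
Directional factor: 1.0 + 0.5 sin^1.5(20°) = 1.1.
F_nw = 0.6 × 80 × 1.1 = 52.8 ksi.
φR_n = 0.75 × 52.8 × 1.701 = 67.37 kips.

φR_n ≈ 67.4 kips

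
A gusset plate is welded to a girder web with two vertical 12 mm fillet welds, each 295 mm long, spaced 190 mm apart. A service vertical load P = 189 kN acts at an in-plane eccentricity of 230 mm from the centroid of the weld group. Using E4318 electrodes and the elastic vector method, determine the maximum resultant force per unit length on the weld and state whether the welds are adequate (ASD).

E43XX → F_EXX = 430 MPa.
Total weld length L_w = 590 mm. Treat welds as unit-width lines.
Polar moment about centroid: J = 2[d³/12 + d(b/2)²] = 2[295³/12 + 295×95²] = 9603000 mm³.
Direct shear f_v = P/L_w = 189×10³ / 590 = 320.3 N/mm (vertical).
Torsion M = P·e = 189×10³ × 230 = 43470000 N·mm.
Critical point at (x, y) = (95, 147.5) from centroid. f_tx = M·y/J = 667.7 N/mm; f_ty = M·x/J = 430 N/mm.
Resultant f_max = √[f_tx² + (f_v + f_ty)²] = √[667.7² + (320.3 + 430)²] = 1004 N/mm.
Capacity per unit length: r_n/Ω = (1/2.0) × 0.6 × 430 × (0.707 × 12) = 1094 N/mm.
1004 ≤ 1094 → adequate.

f_max ≈ 1000 N/mm; adequate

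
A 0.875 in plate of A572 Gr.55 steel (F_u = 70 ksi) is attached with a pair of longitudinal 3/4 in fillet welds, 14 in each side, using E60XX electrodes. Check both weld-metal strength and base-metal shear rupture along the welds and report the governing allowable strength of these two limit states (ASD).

R_n/Ω ≈ 267 kips (weld metal governs)

E60XX → F_EXX = 60 ksi.
t_e = 0.707 × 0.75 = 0.5302 in; L = 28 in.
Weld metal: R_n/Ω = (1/2.0) × 0.6 × 60 × 0.5302 × 28 = 267.2 kips.
Base metal (shear rupture): R_n/Ω = (1/2.0) × 0.6 × 70 × 0.875 × 28 = 514.5 kips.
Governing: weld metal.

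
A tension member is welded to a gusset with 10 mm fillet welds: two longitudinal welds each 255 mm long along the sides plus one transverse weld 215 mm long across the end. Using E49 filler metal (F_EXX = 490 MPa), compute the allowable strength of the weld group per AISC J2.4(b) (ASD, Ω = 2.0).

R_n/Ω ≈ 786 kN

t_e = 0.707 × 10 = 7.07 mm.
R_nwl = 0.6 × 490 × 7.07 × 510 × 10⁻³ = 1060 kN (longitudinal, 2 welds).
R_nwt = 0.6 × 490 × 7.07 × 215 × 10⁻³ = 446.9 kN (transverse, base value).
(i) R_nwl + R_nwt = 1507 kN; (ii) 0.85 R_nwl + 1.5 R_nwt = 1571 kN.
R_n = max = 1571 kN [governs: (ii)]; R_n/Ω = 785.7 kN.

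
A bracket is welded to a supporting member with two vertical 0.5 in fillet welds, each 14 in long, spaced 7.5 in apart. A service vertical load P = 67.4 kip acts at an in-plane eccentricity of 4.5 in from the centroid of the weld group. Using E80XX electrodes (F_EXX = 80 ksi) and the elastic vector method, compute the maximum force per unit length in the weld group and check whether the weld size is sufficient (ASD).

Total weld length L_w = 28 in. Treat welds as unit-width lines.
Polar moment about centroid: J = 2[d³/12 + d(b/2)²] = 2[14³/12 + 14×3.75²] = 851.1 in³.
Direct shear f_v = P/L_w = 67.4 / 28 = 2.407 kip/in (vertical).
Torsion M = P·e = 67.4 × 4.5 = 303.3 kip·in.
Critical point at (x, y) = (3.75, 7) from centroid. f_tx = M·y/J = 2.495 kip/in; f_ty = M·x/J = 1.336 kip/in.
Resultant f_max = √[f_tx² + (f_v + f_ty)²] = √[2.495² + (2.407 + 1.336)²] = 4.499 kip/in.
Capacity per unit length: r_n/Ω = (1/2.0) × 0.6 × 80 × (0.707 × 0.5) = 8.484 kip/in.
4.499 ≤ 8.484 → adequate.

f_max ≈ 4.5 kip/in; adequate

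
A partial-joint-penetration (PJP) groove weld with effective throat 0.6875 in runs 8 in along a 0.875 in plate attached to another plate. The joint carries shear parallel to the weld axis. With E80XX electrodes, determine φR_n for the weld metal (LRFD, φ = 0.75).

φR_n ≈ 198 kip

E80XX → F_EXX = 80 ksi.
Effective throat (given) t_e = 0.6875 in.
A_we = 0.6875 × 8 = 5.5 in².
F_nw = 0.6 F_EXX = 48 ksi.
φR_n = 0.75 × 48 × 5.5 = 198 kip.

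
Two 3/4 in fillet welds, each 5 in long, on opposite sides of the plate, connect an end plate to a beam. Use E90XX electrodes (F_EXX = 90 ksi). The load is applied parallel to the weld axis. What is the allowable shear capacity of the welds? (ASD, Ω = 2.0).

R_n/Ω ≈ 143 kips

Effective throat t_e = 0.707 × 0.75 = 0.5302 in.
Total length L = 10 in; A_we = 0.5302 × 10 = 5.303 in².
F_nw = 0.6 F_EXX = 0.6 × 90 = 54 ksi.
R_n = 54 × 5.303 = 286.3 kips; R_n/Ω = 286.3/2.0 = 143.2 kips.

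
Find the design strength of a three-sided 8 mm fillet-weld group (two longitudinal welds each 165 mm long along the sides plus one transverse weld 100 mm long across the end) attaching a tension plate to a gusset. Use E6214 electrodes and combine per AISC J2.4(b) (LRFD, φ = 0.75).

E62XX → F_EXX = 620 MPa.
t_e = 0.707 × 8 = 5.656 mm.
R_nwl = 0.6 × 620 × 5.656 × 330 × 10⁻³ = 694.3 kN (longitudinal, 2 welds).
R_nwt = 0.6 × 620 × 5.656 × 100 × 10⁻³ = 210.4 kN (transverse, base value).
(i) R_nwl + R_nwt = 904.7 kN; (ii) 0.85 R_nwl + 1.5 R_nwt = 905.8 kN.
R_n = max = 905.8 kN [governs: (ii)]; φR_n = 679.3 kN.

φR_n ≈ 679 kN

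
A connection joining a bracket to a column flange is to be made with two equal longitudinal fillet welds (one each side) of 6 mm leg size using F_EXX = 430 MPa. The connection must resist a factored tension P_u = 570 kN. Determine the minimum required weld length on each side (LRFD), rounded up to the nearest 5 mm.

Throat t_e = 0.707 × 6 = 4.242 mm.
φr_n = 0.75 × 0.6 × 430 × 4.242 × 10⁻³ = 0.8208 kN/mm.
L_req = P_u / φr_n = 570 / 0.8208 = 694.4 mm total.
Per side: 694.4 / 2 = 347.2 mm.
Round up → use L = 350 mm on each side.

L = 350 mm on each side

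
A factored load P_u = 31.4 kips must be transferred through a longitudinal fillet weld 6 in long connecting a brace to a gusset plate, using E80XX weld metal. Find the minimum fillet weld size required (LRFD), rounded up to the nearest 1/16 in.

E80XX → F_EXX = 80 ksi.
Total weld length L = 6 in.
Required throat t_e = P_u / (φ × 0.6 F_EXX × L) = 31.4 / (0.75 × 0.6 × 80 × 6) = 0.1454 in.
Required leg w = t_e / 0.707 = 0.2056 in → use 1/4 in.

w = 1/4 in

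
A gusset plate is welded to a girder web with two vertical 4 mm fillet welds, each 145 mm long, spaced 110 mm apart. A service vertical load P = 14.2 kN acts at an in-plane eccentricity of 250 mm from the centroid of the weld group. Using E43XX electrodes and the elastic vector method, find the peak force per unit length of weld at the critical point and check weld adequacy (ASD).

E43XX → F_EXX = 430 MPa.
Total weld length L_w = 290 mm. Treat welds as unit-width lines.
Polar moment about centroid: J = 2[d³/12 + d(b/2)²] = 2[145³/12 + 145×55²] = 1385000 mm³.
Direct shear f_v = P/L_w = 14.2×10³ / 290 = 48.97 N/mm (vertical).
Torsion M = P·e = 14.2×10³ × 250 = 3550000 N·mm.
Critical point at (x, y) = (55, 72.5) from centroid. f_tx = M·y/J = 185.8 N/mm; f_ty = M·x/J = 140.9 N/mm.
Resultant f_max = √[f_tx² + (f_v + f_ty)²] = √[185.8² + (48.97 + 140.9)²] = 265.7 N/mm.
Capacity per unit length: r_n/Ω = (1/2.0) × 0.6 × 430 × (0.707 × 4) = 364.8 N/mm.
265.7 ≤ 364.8 → adequate.

f_max ≈ 266 N/mm; adequate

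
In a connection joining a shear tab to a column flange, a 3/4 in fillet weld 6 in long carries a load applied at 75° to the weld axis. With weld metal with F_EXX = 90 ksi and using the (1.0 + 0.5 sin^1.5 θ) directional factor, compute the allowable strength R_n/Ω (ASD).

R_n/Ω ≈ 127 kips

t_e = 0.707 × 0.75 = 0.5302 in; A_we = 0.5302 × 6 = 3.181 in².
Directional factor: 1.0 + 0.5 sin^1.5(75°) = 1.475.
F_nw = 0.6 × 90 × 1.475 = 79.63 ksi.
R_n/Ω = (79.63 × 3.181) / 2.0 = 126.7 kips.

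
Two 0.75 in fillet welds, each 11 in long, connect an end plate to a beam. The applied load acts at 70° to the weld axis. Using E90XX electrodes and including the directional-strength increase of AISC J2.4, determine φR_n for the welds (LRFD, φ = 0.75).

E90XX → F_EXX = 90 ksi.
t_e = 0.707 × 0.75 = 0.5302 in; A_we = 0.5302 × 22 = 11.67 in².
Directional factor: 1.0 + 0.5 sin^1.5(70°) = 1.455.
F_nw = 0.6 × 90 × 1.455 = 78.59 ksi.
φR_n = 0.75 × 78.59 × 11.67 = 687.6 kip.

φR_n ≈ 688 kip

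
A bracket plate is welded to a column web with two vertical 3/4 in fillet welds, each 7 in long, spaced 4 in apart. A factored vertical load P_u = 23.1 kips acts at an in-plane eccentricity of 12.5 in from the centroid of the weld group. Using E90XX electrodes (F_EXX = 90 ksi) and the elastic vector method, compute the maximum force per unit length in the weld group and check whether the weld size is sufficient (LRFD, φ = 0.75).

Total weld length L_w = 14 in. Treat welds as unit-width lines.
Polar moment about centroid: J = 2[d³/12 + d(b/2)²] = 2[7³/12 + 7×2²] = 113.2 in³.
Direct shear f_v = P/L_w = 23.1 / 14 = 1.65 kip/in (vertical).
Torsion M = P·e = 23.1 × 12.5 = 288.75 kip·in.
Critical point at (x, y) = (2, 3.5) from centroid. f_tx = M·y/J = 8.93 kip/in; f_ty = M·x/J = 5.103 kip/in.
Resultant f_max = √[f_tx² + (f_v + f_ty)²] = √[8.93² + (1.65 + 5.103)²] = 11.2 kip/in.
Capacity per unit length: φr_n = 0.75 × 0.6 × 90 × (0.707 × 0.75) = 21.48 kip/in.
11.2 ≤ 21.48 → adequate.

f_max ≈ 11.2 kip/in; adequate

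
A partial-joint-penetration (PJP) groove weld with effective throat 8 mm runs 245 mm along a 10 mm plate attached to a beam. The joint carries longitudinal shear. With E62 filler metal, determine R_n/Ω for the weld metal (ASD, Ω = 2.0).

R_n/Ω ≈ 365 kN

E62XX → F_EXX = 620 MPa.
Effective throat (given) t_e = 8 mm.
A_we = 8 × 245 = 1960 mm².
F_nw = 0.6 F_EXX = 372 MPa.
R_n/Ω = (372 × 1960) / 2.0 × 10⁻³ = 364.6 kN.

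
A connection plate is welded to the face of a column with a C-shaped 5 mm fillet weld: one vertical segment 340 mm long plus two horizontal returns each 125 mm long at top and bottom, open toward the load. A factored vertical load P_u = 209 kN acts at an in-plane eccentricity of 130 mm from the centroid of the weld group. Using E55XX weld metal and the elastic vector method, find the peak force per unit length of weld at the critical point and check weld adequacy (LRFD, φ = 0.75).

E55XX → F_EXX = 550 MPa.
Total weld length L_w = 590 mm. Treat welds as unit-width lines.
Centroid: x̄ = 2×125×62.5 / 590 = 26.48 mm from the vertical weld.
Polar moment about centroid: J = I_x + I_y = [340³/12 + 2×125×170²] + [340×26.48² + 2(125³/12 + 125×36.02²)] = 11390000 mm³.
Direct shear f_v = P/L_w = 209×10³ / 590 = 354.2 N/mm (vertical).
Torsion M = P·e = 209×10³ × 130 = 27170000 N·mm.
Critical point at (x, y) = (98.52, 170) from centroid. f_tx = M·y/J = 405.6 N/mm; f_ty = M·x/J = 235 N/mm.
Resultant f_max = √[f_tx² + (f_v + f_ty)²] = √[405.6² + (354.2 + 235)²] = 715.4 N/mm.
Capacity per unit length: φr_n = 0.75 × 0.6 × 550 × (0.707 × 5) = 874.9 N/mm.
715.4 ≤ 874.9 → adequate.

f_max ≈ 715 N/mm; adequate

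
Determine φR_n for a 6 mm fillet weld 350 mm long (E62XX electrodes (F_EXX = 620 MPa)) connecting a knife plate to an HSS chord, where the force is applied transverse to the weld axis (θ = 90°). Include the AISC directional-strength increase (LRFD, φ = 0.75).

t_e = 0.707 × 6 = 4.242 mm; A_we = 4.242 × 350 = 1485 mm².
Directional factor: 1.0 + 0.5 sin^1.5(90°) = 1.5.
F_nw = 0.6 × 620 × 1.5 = 558 MPa.
φR_n = 0.75 × 558 × 1485 × 10⁻³ = 621.3 kN.

φR_n ≈ 621 kN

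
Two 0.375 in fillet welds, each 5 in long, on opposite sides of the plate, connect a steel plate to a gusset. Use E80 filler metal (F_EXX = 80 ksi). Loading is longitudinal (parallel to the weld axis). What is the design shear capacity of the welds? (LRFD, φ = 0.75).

Effective throat t_e = 0.707 × 0.375 = 0.2651 in.
Total length L = 10 in; A_we = 0.2651 × 10 = 2.651 in².
F_nw = 0.6 F_EXX = 0.6 × 80 = 48 ksi.
φR_n = 0.75 × 48 × 2.651 = 95.45 kips.

φR_n ≈ 95.4 kips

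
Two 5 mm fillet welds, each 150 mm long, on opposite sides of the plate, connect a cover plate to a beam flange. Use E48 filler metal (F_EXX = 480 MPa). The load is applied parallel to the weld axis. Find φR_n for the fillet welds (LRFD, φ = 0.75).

Effective throat t_e = 0.707 × 5 = 3.535 mm.
Total length L = 300 mm; A_we = 3.535 × 300 = 1060 mm².
F_nw = 0.6 F_EXX = 0.6 × 480 = 288 MPa.
φR_n = 0.75 × 288 × 1060 × 10⁻³ = 229.1 kN.

φR_n ≈ 229 kN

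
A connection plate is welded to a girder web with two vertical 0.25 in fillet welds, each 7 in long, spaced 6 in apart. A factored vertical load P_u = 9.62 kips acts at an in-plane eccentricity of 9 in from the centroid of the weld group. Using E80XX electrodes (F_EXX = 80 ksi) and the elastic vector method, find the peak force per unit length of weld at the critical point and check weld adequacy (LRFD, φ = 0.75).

f_max ≈ 2.68 kip/in; adequate

Total weld length L_w = 14 in. Treat welds as unit-width lines.
Polar moment about centroid: J = 2[d³/12 + d(b/2)²] = 2[7³/12 + 7×3²] = 183.2 in³.
Direct shear f_v = P/L_w = 9.62 / 14 = 0.6871 kip/in (vertical).
Torsion M = P·e = 9.62 × 9 = 86.58 kip·in.
Critical point at (x, y) = (3, 3.5) from centroid. f_tx = M·y/J = 1.654 kip/in; f_ty = M·x/J = 1.418 kip/in.
Resultant f_max = √[f_tx² + (f_v + f_ty)²] = √[1.654² + (0.6871 + 1.418)²] = 2.677 kip/in.
Capacity per unit length: φr_n = 0.75 × 0.6 × 80 × (0.707 × 0.25) = 6.363 kip/in.
2.677 ≤ 6.363 → adequate.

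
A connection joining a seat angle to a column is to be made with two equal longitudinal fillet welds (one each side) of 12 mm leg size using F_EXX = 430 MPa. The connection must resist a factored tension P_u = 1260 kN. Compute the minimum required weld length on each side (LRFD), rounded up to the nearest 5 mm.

Throat t_e = 0.707 × 12 = 8.484 mm.
φr_n = 0.75 × 0.6 × 430 × 8.484 × 10⁻³ = 1.642 kN/mm.
L_req = P_u / φr_n = 1260 / 1.642 = 767.5 mm total.
Per side: 767.5 / 2 = 383.8 mm.
Round up → use L = 385 mm on each side.

L = 385 mm on each side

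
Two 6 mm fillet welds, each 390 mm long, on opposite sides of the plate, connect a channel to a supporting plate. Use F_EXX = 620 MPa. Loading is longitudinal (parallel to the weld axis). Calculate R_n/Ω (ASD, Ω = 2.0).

Effective throat t_e = 0.707 × 6 = 4.242 mm.
Total length L = 780 mm; A_we = 4.242 × 780 = 3309 mm².
F_nw = 0.6 F_EXX = 0.6 × 620 = 372 MPa.
R_n = 372 × 3309 × 10⁻³ = 1231 kN; R_n/Ω = 1231/2.0 = 615.4 kN.

R_n/Ω ≈ 615 kN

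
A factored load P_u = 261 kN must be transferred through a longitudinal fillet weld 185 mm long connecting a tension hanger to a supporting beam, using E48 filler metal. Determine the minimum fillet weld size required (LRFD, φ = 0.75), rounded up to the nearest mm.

E48XX → F_EXX = 480 MPa.
Total weld length L = 185 mm.
Required throat t_e = P_u / (φ × 0.6 F_EXX × L) = 261 / (0.75 × 0.6 × 480 × 185 × 10⁻³) = 6.532 mm.
Required leg w = t_e / 0.707 = 9.238 mm → use 10 mm.

w = 10 mm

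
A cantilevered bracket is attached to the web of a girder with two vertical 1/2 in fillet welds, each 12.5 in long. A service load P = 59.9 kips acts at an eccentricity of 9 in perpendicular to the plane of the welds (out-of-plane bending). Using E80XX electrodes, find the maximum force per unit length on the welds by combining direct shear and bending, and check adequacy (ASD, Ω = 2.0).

f_max ≈ 10.6 kip/in; NOT adequate

E80XX → F_EXX = 80 ksi.
L_w = 2 × 12.5 = 25 in; section modulus (unit throat) S = 2 × L²/6 = 52.08 in².
Direct shear f_v = P/L_w = 59.9/25 = 2.396 kip/in.
Moment M = P × e = 59.9 × 9 = 539.1 kip·in; bending f_b = M/S = 10.35 kip/in.
f_max = √(f_v² + f_b²) = √(2.396² + 10.35²) = 10.62 kip/in.
r_n/Ω = (1/2.0) × 0.6 × 80 × (0.707 × 0.5) = 8.484 kip/in → NOT adequate.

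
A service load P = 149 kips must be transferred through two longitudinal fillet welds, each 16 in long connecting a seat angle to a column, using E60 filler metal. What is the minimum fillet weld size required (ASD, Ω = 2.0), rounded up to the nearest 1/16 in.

w = 3/8 in

E60XX → F_EXX = 60 ksi.
Total weld length L = 32 in.
Required throat t_e = P × Ω / (0.6 F_EXX × L) = 149 × 2.0 / (0.6 × 60 × 32) = 0.2587 in.
Required leg w = t_e / 0.707 = 0.3659 in → use 3/8 in.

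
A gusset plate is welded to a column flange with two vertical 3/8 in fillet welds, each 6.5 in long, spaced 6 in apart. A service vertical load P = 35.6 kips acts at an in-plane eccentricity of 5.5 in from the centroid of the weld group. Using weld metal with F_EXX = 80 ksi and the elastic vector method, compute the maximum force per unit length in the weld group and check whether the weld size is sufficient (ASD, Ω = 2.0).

f_max ≈ 7.45 kip/in; NOT adequate

Total weld length L_w = 13 in. Treat welds as unit-width lines.
Polar moment about centroid: J = 2[d³/12 + d(b/2)²] = 2[6.5³/12 + 6.5×3²] = 162.8 in³.
Direct shear f_v = P/L_w = 35.6 / 13 = 2.738 kip/in (vertical).
Torsion M = P·e = 35.6 × 5.5 = 195.8 kip·in.
Critical point at (x, y) = (3, 3.25) from centroid. f_tx = M·y/J = 3.909 kip/in; f_ty = M·x/J = 3.609 kip/in.
Resultant f_max = √[f_tx² + (f_v + f_ty)²] = √[3.909² + (2.738 + 3.609)²] = 7.455 kip/in.
Capacity per unit length: r_n/Ω = (1/2.0) × 0.6 × 80 × (0.707 × 0.375) = 6.363 kip/in.
7.455 > 6.363 → NOT adequate.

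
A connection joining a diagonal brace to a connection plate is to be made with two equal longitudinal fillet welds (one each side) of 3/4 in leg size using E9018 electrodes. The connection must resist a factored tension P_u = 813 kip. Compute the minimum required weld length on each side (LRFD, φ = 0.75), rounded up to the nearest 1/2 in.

L = 19 in on each side

E90XX → F_EXX = 90 ksi.
Throat t_e = 0.707 × 0.75 = 0.5302 in.
φr_n = 0.75 × 0.6 × 90 × 0.5302 = 21.48 kip/in.
L_req = P_u / φr_n = 813 / 21.48 = 37.86 in total.
Per side: 37.86 / 2 = 18.93 in.
Round up → use L = 19 in on each side.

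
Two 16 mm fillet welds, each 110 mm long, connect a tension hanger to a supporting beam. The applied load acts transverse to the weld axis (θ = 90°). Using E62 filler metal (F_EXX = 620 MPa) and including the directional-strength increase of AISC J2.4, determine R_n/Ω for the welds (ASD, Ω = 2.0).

R_n/Ω ≈ 694 kN

t_e = 0.707 × 16 = 11.31 mm; A_we = 11.31 × 220 = 2489 mm².
Directional factor: 1.0 + 0.5 sin^1.5(90°) = 1.5.
F_nw = 0.6 × 620 × 1.5 = 558 MPa.
R_n/Ω = (558 × 2489) / 2.0 × 10⁻³ = 694.3 kN.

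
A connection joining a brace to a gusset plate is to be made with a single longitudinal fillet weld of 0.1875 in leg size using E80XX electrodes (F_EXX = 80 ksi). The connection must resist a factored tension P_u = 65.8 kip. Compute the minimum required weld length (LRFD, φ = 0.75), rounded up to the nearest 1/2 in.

L = 14 in

Throat t_e = 0.707 × 0.1875 = 0.1326 in.
φr_n = 0.75 × 0.6 × 80 × 0.1326 = 4.772 kip/in.
L_req = P_u / φr_n = 65.8 / 4.772 = 13.79 in total.
Round up → use L = 14 in.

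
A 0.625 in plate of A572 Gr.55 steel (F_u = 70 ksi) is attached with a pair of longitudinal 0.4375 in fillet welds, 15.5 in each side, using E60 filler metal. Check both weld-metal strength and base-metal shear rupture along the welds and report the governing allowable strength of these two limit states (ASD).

R_n/Ω ≈ 173 kips (weld metal governs)

E60XX → F_EXX = 60 ksi.
t_e = 0.707 × 0.4375 = 0.3093 in; L = 31 in.
Weld metal: R_n/Ω = (1/2.0) × 0.6 × 60 × 0.3093 × 31 = 172.6 kips.
Base metal (shear rupture): R_n/Ω = (1/2.0) × 0.6 × 70 × 0.625 × 31 = 406.9 kips.
Governing: weld metal.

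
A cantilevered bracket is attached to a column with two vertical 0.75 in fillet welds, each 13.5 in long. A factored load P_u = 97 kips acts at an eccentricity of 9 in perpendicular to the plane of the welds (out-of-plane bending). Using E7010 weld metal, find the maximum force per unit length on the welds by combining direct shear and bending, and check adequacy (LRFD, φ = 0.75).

E70XX → F_EXX = 70 ksi.
L_w = 2 × 13.5 = 27 in; section modulus (unit throat) S = 2 × L²/6 = 60.75 in².
Direct shear f_v = P/L_w = 97/27 = 3.593 kip/in.
Moment M = P × e = 97 × 9 = 873 kip·in; bending f_b = M/S = 14.37 kip/in.
f_max = √(f_v² + f_b²) = √(3.593² + 14.37²) = 14.81 kip/in.
φr_n = 0.75 × 0.6 × 70 × (0.707 × 0.75) = 16.7 kip/in → adequate.

f_max ≈ 14.8 kip/in; adequate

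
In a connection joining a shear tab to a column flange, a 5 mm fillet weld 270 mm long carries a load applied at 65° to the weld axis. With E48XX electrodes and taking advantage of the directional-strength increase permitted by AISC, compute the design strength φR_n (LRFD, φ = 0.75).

E48XX → F_EXX = 480 MPa.
t_e = 0.707 × 5 = 3.535 mm; A_we = 3.535 × 270 = 954.4 mm².
Directional factor: 1.0 + 0.5 sin^1.5(65°) = 1.431.
F_nw = 0.6 × 480 × 1.431 = 412.2 MPa.
φR_n = 0.75 × 412.2 × 954.4 × 10⁻³ = 295.1 kN.

φR_n ≈ 295 kN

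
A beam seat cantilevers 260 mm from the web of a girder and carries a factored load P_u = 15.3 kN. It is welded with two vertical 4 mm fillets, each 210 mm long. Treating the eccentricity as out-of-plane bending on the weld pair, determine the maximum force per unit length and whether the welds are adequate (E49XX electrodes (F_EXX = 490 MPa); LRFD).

f_max ≈ 273 N/mm; adequate

L_w = 2 × 210 = 420 mm; section modulus (unit throat) S = 2 × L²/6 = 14700 mm².
Direct shear f_v = P/L_w = 15.3×10³/420 = 36.43 N/mm.
Moment M = P × e = 15.3×10³ × 260 = 3978000 N·mm; bending f_b = M/S = 270.6 N/mm.
f_max = √(f_v² + f_b²) = √(36.43² + 270.6²) = 273.1 N/mm.
φr_n = 0.75 × 0.6 × 490 × (0.707 × 4) = 623.6 N/mm → adequate.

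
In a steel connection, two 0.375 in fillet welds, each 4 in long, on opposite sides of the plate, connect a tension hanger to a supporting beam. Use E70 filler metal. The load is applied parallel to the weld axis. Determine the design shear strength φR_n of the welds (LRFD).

φR_n ≈ 66.8 kips

E70XX → F_EXX = 70 ksi.
Effective throat t_e = 0.707 × 0.375 = 0.2651 in.
Total length L = 8 in; A_we = 0.2651 × 8 = 2.121 in².
F_nw = 0.6 F_EXX = 0.6 × 70 = 42 ksi.
φR_n = 0.75 × 42 × 2.121 = 66.81 kips.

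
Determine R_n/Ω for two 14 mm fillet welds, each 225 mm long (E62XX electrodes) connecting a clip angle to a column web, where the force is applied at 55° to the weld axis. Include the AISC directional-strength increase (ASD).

R_n/Ω ≈ 1140 kN

E62XX → F_EXX = 620 MPa.
t_e = 0.707 × 14 = 9.898 mm; A_we = 9.898 × 450 = 4454 mm².
Directional factor: 1.0 + 0.5 sin^1.5(55°) = 1.371.
F_nw = 0.6 × 620 × 1.371 = 509.9 MPa.
R_n/Ω = (509.9 × 4454) / 2.0 × 10⁻³ = 1136 kN.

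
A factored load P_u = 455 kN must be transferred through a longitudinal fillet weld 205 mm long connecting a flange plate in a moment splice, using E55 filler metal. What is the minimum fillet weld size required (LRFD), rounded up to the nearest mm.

w = 13 mm

E55XX → F_EXX = 550 MPa.
Total weld length L = 205 mm.
Required throat t_e = P_u / (φ × 0.6 F_EXX × L) = 455 / (0.75 × 0.6 × 550 × 205 × 10⁻³) = 8.968 mm.
Required leg w = t_e / 0.707 = 12.68 mm → use 13 mm.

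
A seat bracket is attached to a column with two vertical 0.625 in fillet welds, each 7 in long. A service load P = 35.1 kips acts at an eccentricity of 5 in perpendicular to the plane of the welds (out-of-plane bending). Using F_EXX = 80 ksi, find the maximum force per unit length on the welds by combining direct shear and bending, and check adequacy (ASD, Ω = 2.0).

L_w = 2 × 7 = 14 in; section modulus (unit throat) S = 2 × L²/6 = 16.33 in².
Direct shear f_v = P/L_w = 35.1/14 = 2.507 kip/in.
Moment M = P × e = 35.1 × 5 = 175.5 kip·in; bending f_b = M/S = 10.74 kip/in.
f_max = √(f_v² + f_b²) = √(2.507² + 10.74²) = 11.03 kip/in.
r_n/Ω = (1/2.0) × 0.6 × 80 × (0.707 × 0.625) = 10.6 kip/in → NOT adequate.

f_max ≈ 11 kip/in; NOT adequate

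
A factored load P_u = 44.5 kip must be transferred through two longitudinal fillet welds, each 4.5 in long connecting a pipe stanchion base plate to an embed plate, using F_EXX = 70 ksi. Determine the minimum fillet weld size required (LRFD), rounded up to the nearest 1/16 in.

w = 1/4 in

Total weld length L = 9 in.
Required throat t_e = P_u / (φ × 0.6 F_EXX × L) = 44.5 / (0.75 × 0.6 × 70 × 9) = 0.157 in.
Required leg w = t_e / 0.707 = 0.222 in → use 1/4 in.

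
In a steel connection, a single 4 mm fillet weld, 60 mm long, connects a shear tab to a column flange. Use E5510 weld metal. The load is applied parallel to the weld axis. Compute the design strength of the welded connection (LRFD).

φR_n ≈ 42 kN

E55XX → F_EXX = 550 MPa.
Effective throat t_e = 0.707 × 4 = 2.828 mm.
Total length L = 60 mm; A_we = 2.828 × 60 = 169.7 mm².
F_nw = 0.6 F_EXX = 0.6 × 550 = 330 MPa.
φR_n = 0.75 × 330 × 169.7 × 10⁻³ = 42 kN.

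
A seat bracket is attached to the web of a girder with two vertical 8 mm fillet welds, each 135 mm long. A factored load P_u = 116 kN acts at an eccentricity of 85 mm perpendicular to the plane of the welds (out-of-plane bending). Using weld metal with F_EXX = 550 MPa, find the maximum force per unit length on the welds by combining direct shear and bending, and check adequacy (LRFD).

f_max ≈ 1680 N/mm; NOT adequate

L_w = 2 × 135 = 270 mm; section modulus (unit throat) S = 2 × L²/6 = 6075 mm².
Direct shear f_v = P/L_w = 116×10³/270 = 429.6 N/mm.
Moment M = P × e = 116×10³ × 85 = 9860000 N·mm; bending f_b = M/S = 1623 N/mm.
f_max = √(f_v² + f_b²) = √(429.6² + 1623²) = 1679 N/mm.
φr_n = 0.75 × 0.6 × 550 × (0.707 × 8) = 1400 N/mm → NOT adequate.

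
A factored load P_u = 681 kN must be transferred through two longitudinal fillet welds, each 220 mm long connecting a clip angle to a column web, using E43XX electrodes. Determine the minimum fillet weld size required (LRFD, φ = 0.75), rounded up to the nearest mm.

w = 12 mm

E43XX → F_EXX = 430 MPa.
Total weld length L = 440 mm.
Required throat t_e = P_u / (φ × 0.6 F_EXX × L) = 681 / (0.75 × 0.6 × 430 × 440 × 10⁻³) = 7.999 mm.
Required leg w = t_e / 0.707 = 11.31 mm → use 12 mm.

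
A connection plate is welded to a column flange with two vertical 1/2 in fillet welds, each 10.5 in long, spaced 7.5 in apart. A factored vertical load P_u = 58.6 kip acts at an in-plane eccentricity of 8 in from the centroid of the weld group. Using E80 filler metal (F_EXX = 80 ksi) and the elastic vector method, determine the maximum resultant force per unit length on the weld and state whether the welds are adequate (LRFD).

f_max ≈ 8.14 kip/in; adequate

Total weld length L_w = 21 in. Treat welds as unit-width lines.
Polar moment about centroid: J = 2[d³/12 + d(b/2)²] = 2[10.5³/12 + 10.5×3.75²] = 488.2 in³.
Direct shear f_v = P/L_w = 58.6 / 21 = 2.79 kip/in (vertical).
Torsion M = P·e = 58.6 × 8 = 468.8 kip·in.
Critical point at (x, y) = (3.75, 5.25) from centroid. f_tx = M·y/J = 5.041 kip/in; f_ty = M·x/J = 3.601 kip/in.
Resultant f_max = √[f_tx² + (f_v + f_ty)²] = √[5.041² + (2.79 + 3.601)²] = 8.14 kip/in.
Capacity per unit length: φr_n = 0.75 × 0.6 × 80 × (0.707 × 0.5) = 12.73 kip/in.
8.14 ≤ 12.73 → adequate.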